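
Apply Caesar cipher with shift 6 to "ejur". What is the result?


Caesar cipher: shift "ejur" by 6
  'e' (pos 4) + 6 = pos 10 = 'k'
  'j' (pos 9) + 6 = pos 15 = 'p'
  'u' (pos 20) + 6 = pos 0 = 'a'
  'r' (pos 17) + 6 = pos 23 = 'x'
Result: kpax

kpax


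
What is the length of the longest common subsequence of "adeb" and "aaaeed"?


LCS of "adeb" and "aaaeed"
DP table:
           a    a    a    e    e    d
      0    0    0    0    0    0    0
  a   0    1    1    1    1    1    1
  d   0    1    1    1    1    1    2
  e   0    1    1    1    2    2    2
  b   0    1    1    1    2    2    2
LCS length = dp[4][6] = 2

2


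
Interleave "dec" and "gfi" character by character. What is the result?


Interleaving "dec" and "gfi":
  Position 0: 'd' from first, 'g' from second => "dg"
  Position 1: 'e' from first, 'f' from second => "ef"
  Position 2: 'c' from first, 'i' from second => "ci"
Result: dgefci

dgefci


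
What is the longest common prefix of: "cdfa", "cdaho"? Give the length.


Words: cdfa, cdaho
  Position 0: all 'c' => match
  Position 1: all 'd' => match
  Position 2: ('f', 'a') => mismatch, stop
LCP = "cd" (length 2)

2


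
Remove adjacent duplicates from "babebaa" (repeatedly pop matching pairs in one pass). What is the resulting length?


Input: babebaa
Stack-based adjacent duplicate removal:
  Read 'b': push. Stack: b
  Read 'a': push. Stack: ba
  Read 'b': push. Stack: bab
  Read 'e': push. Stack: babe
  Read 'b': push. Stack: babeb
  Read 'a': push. Stack: babeba
  Read 'a': matches stack top 'a' => pop. Stack: babeb
Final stack: "babeb" (length 5)

5


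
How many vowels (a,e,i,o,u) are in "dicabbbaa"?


Input: dicabbbaa
Checking each character:
  'd' at position 0: consonant
  'i' at position 1: vowel (running total: 1)
  'c' at position 2: consonant
  'a' at position 3: vowel (running total: 2)
  'b' at position 4: consonant
  'b' at position 5: consonant
  'b' at position 6: consonant
  'a' at position 7: vowel (running total: 3)
  'a' at position 8: vowel (running total: 4)
Total vowels: 4

4


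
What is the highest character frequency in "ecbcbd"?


Input: ecbcbd
Character counts:
  'b': 2
  'c': 2
  'd': 1
  'e': 1
Maximum frequency: 2

2


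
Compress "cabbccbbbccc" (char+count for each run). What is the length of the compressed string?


Input: cabbccbbbccc
Runs:
  'c' x 1 => "c1"
  'a' x 1 => "a1"
  'b' x 2 => "b2"
  'c' x 2 => "c2"
  'b' x 3 => "b3"
  'c' x 3 => "c3"
Compressed: "c1a1b2c2b3c3"
Compressed length: 12

12


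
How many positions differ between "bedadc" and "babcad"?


Comparing "bedadc" and "babcad" position by position:
  Position 0: 'b' vs 'b' => same
  Position 1: 'e' vs 'a' => DIFFER
  Position 2: 'd' vs 'b' => DIFFER
  Position 3: 'a' vs 'c' => DIFFER
  Position 4: 'd' vs 'a' => DIFFER
  Position 5: 'c' vs 'd' => DIFFER
Positions that differ: 5

5


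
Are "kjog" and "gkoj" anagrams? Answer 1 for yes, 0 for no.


Strings: "kjog", "gkoj"
Sorted first:  gjko
Sorted second: gjko
Sorted forms match => anagrams

1


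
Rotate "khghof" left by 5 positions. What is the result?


Input: "khghof", rotate left by 5
First 5 characters: "khgho"
Remaining characters: "f"
Concatenate remaining + first: "f" + "khgho" = "fkhgho"

fkhgho


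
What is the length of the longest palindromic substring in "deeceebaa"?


Input: "deeceebaa"
Checking substrings for palindromes:
  [1:6] "eecee" (len 5) => palindrome
  [2:5] "ece" (len 3) => palindrome
  [1:3] "ee" (len 2) => palindrome
  [4:6] "ee" (len 2) => palindrome
  [7:9] "aa" (len 2) => palindrome
Longest palindromic substring: "eecee" with length 5

5


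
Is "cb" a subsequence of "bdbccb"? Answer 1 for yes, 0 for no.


Check if "cb" is a subsequence of "bdbccb"
Greedy scan:
  Position 0 ('b'): no match needed
  Position 1 ('d'): no match needed
  Position 2 ('b'): no match needed
  Position 3 ('c'): matches sub[0] = 'c'
  Position 4 ('c'): no match needed
  Position 5 ('b'): matches sub[1] = 'b'
All 2 characters matched => is a subsequence

1


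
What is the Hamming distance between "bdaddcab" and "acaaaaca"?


Comparing "bdaddcab" and "acaaaaca" position by position:
  Position 0: 'b' vs 'a' => differ
  Position 1: 'd' vs 'c' => differ
  Position 2: 'a' vs 'a' => same
  Position 3: 'd' vs 'a' => differ
  Position 4: 'd' vs 'a' => differ
  Position 5: 'c' vs 'a' => differ
  Position 6: 'a' vs 'c' => differ
  Position 7: 'b' vs 'a' => differ
Total differences (Hamming distance): 7

7


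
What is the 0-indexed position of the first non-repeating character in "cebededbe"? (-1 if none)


Input: cebededbe
Character frequencies:
  'b': 2
  'c': 1
  'd': 2
  'e': 4
Scanning left to right for freq == 1:
  Position 0 ('c'): unique! => answer = 0

0


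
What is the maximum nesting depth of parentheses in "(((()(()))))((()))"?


Input: "(((()(()))))((()))"
Tracking depth:
  Position 0 '(': depth becomes 1
  Position 1 '(': depth becomes 2
  Position 2 '(': depth becomes 3
  Position 3 '(': depth becomes 4
  Position 4 ')': depth becomes 3
  Position 5 '(': depth becomes 4
  Position 6 '(': depth becomes 5
  Position 7 ')': depth becomes 4
  Position 8 ')': depth becomes 3
  Position 9 ')': depth becomes 2
  Position 10 ')': depth becomes 1
  Position 11 ')': depth becomes 0
  Position 12 '(': depth becomes 1
  Position 13 '(': depth becomes 2
  Position 14 '(': depth becomes 3
  Position 15 ')': depth becomes 2
  Position 16 ')': depth becomes 1
  Position 17 ')': depth becomes 0
Maximum depth reached: 5

5


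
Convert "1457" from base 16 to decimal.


Input: "1457" in base 16
Positional expansion:
  Digit '1' (value 1) x 16^3 = 4096
  Digit '4' (value 4) x 16^2 = 1024
  Digit '5' (value 5) x 16^1 = 80
  Digit '7' (value 7) x 16^0 = 7
Sum = 5207

5207


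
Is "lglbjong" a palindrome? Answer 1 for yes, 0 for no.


Input: lglbjong
Reversed: gnojblgl
  Compare pos 0 ('l') with pos 7 ('g'): MISMATCH
  Compare pos 1 ('g') with pos 6 ('n'): MISMATCH
  Compare pos 2 ('l') with pos 5 ('o'): MISMATCH
  Compare pos 3 ('b') with pos 4 ('j'): MISMATCH
Result: not a palindrome

0


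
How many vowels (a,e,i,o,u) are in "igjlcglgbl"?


Input: igjlcglgbl
Checking each character:
  'i' at position 0: vowel (running total: 1)
  'g' at position 1: consonant
  'j' at position 2: consonant
  'l' at position 3: consonant
  'c' at position 4: consonant
  'g' at position 5: consonant
  'l' at position 6: consonant
  'g' at position 7: consonant
  'b' at position 8: consonant
  'l' at position 9: consonant
Total vowels: 1

1


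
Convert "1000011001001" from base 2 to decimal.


Input: "1000011001001" in base 2
Positional expansion:
  Digit '1' (value 1) x 2^12 = 4096
  Digit '0' (value 0) x 2^11 = 0
  Digit '0' (value 0) x 2^10 = 0
  Digit '0' (value 0) x 2^9 = 0
  Digit '0' (value 0) x 2^8 = 0
  Digit '1' (value 1) x 2^7 = 128
  Digit '1' (value 1) x 2^6 = 64
  Digit '0' (value 0) x 2^5 = 0
  Digit '0' (value 0) x 2^4 = 0
  Digit '1' (value 1) x 2^3 = 8
  Digit '0' (value 0) x 2^2 = 0
  Digit '0' (value 0) x 2^1 = 0
  Digit '1' (value 1) x 2^0 = 1
Sum = 4297

4297


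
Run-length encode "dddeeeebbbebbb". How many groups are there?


Input: dddeeeebbbebbb
Scanning for consecutive runs:
  Group 1: 'd' x 3 (positions 0-2)
  Group 2: 'e' x 4 (positions 3-6)
  Group 3: 'b' x 3 (positions 7-9)
  Group 4: 'e' x 1 (positions 10-10)
  Group 5: 'b' x 3 (positions 11-13)
Total groups: 5

5


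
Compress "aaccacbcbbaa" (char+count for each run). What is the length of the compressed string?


Input: aaccacbcbbaa
Runs:
  'a' x 2 => "a2"
  'c' x 2 => "c2"
  'a' x 1 => "a1"
  'c' x 1 => "c1"
  'b' x 1 => "b1"
  'c' x 1 => "c1"
  'b' x 2 => "b2"
  'a' x 2 => "a2"
Compressed: "a2c2a1c1b1c1b2a2"
Compressed length: 16

16


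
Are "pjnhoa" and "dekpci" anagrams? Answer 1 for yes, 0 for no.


Strings: "pjnhoa", "dekpci"
Sorted first:  ahjnop
Sorted second: cdeikp
Differ at position 0: 'a' vs 'c' => not anagrams

0


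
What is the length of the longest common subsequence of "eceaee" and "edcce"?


LCS of "eceaee" and "edcce"
DP table:
           e    d    c    c    e
      0    0    0    0    0    0
  e   0    1    1    1    1    1
  c   0    1    1    2    2    2
  e   0    1    1    2    2    3
  a   0    1    1    2    2    3
  e   0    1    1    2    2    3
  e   0    1    1    2    2    3
LCS length = dp[6][5] = 3

3


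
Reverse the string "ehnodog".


Input: ehnodog
Reading characters right to left:
  Position 6: 'g'
  Position 5: 'o'
  Position 4: 'd'
  Position 3: 'o'
  Position 2: 'n'
  Position 1: 'h'
  Position 0: 'e'
Reversed: godonhe

godonhe


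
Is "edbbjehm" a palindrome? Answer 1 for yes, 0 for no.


Input: edbbjehm
Reversed: mhejbbde
  Compare pos 0 ('e') with pos 7 ('m'): MISMATCH
  Compare pos 1 ('d') with pos 6 ('h'): MISMATCH
  Compare pos 2 ('b') with pos 5 ('e'): MISMATCH
  Compare pos 3 ('b') with pos 4 ('j'): MISMATCH
Result: not a palindrome

0


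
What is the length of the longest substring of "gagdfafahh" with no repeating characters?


Input: "gagdfafahh"
Sliding window (track last position of each char):
  Position 0 ('g'): window [0,0] length 1 -- new best
  Position 1 ('a'): window [0,1] length 2 -- new best
  Position 2 ('g'): repeat (last at 0), move window start to 1
  Position 2 ('g'): window [1,2] length 2
  Position 3 ('d'): window [1,3] length 3 -- new best
  Position 4 ('f'): window [1,4] length 4 -- new best
  Position 5 ('a'): repeat (last at 1), move window start to 2
  Position 5 ('a'): window [2,5] length 4
  Position 6 ('f'): repeat (last at 4), move window start to 5
  Position 6 ('f'): window [5,6] length 2
  Position 7 ('a'): repeat (last at 5), move window start to 6
  Position 7 ('a'): window [6,7] length 2
  Position 8 ('h'): window [6,8] length 3
  Position 9 ('h'): repeat (last at 8), move window start to 9
  Position 9 ('h'): window [9,9] length 1
Longest substring with no repeats: "agdf" with length 4

4


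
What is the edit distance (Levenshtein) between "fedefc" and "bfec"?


Computing edit distance: "fedefc" -> "bfec"
DP table:
           b    f    e    c
      0    1    2    3    4
  f   1    1    1    2    3
  e   2    2    2    1    2
  d   3    3    3    2    2
  e   4    4    4    3    3
  f   5    5    4    4    4
  c   6    6    5    5    4
Edit distance = dp[6][4] = 4

4


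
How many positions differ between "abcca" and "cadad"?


Comparing "abcca" and "cadad" position by position:
  Position 0: 'a' vs 'c' => DIFFER
  Position 1: 'b' vs 'a' => DIFFER
  Position 2: 'c' vs 'd' => DIFFER
  Position 3: 'c' vs 'a' => DIFFER
  Position 4: 'a' vs 'd' => DIFFER
Positions that differ: 5

5


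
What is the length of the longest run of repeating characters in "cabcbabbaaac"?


Input: "cabcbabbaaac"
Scanning for longest run:
  Position 1 ('a'): new char, reset run to 1
  Position 2 ('b'): new char, reset run to 1
  Position 3 ('c'): new char, reset run to 1
  Position 4 ('b'): new char, reset run to 1
  Position 5 ('a'): new char, reset run to 1
  Position 6 ('b'): new char, reset run to 1
  Position 7 ('b'): continues run of 'b', length=2
  Position 8 ('a'): new char, reset run to 1
  Position 9 ('a'): continues run of 'a', length=2
  Position 10 ('a'): continues run of 'a', length=3
  Position 11 ('c'): new char, reset run to 1
Longest run: 'a' with length 3

3


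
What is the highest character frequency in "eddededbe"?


Input: eddededbe
Character counts:
  'b': 1
  'd': 4
  'e': 4
Maximum frequency: 4

4


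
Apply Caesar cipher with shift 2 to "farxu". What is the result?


Caesar cipher: shift "farxu" by 2
  'f' (pos 5) + 2 = pos 7 = 'h'
  'a' (pos 0) + 2 = pos 2 = 'c'
  'r' (pos 17) + 2 = pos 19 = 't'
  'x' (pos 23) + 2 = pos 25 = 'z'
  'u' (pos 20) + 2 = pos 22 = 'w'
Result: hctzw

hctzw


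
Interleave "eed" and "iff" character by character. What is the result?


Interleaving "eed" and "iff":
  Position 0: 'e' from first, 'i' from second => "ei"
  Position 1: 'e' from first, 'f' from second => "ef"
  Position 2: 'd' from first, 'f' from second => "df"
Result: eiefdf

eiefdf


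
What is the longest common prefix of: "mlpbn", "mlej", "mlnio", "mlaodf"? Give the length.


Words: mlpbn, mlej, mlnio, mlaodf
  Position 0: all 'm' => match
  Position 1: all 'l' => match
  Position 2: ('p', 'e', 'n', 'a') => mismatch, stop
LCP = "ml" (length 2)

2


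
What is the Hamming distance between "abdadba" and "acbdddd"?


Comparing "abdadba" and "acbdddd" position by position:
  Position 0: 'a' vs 'a' => same
  Position 1: 'b' vs 'c' => differ
  Position 2: 'd' vs 'b' => differ
  Position 3: 'a' vs 'd' => differ
  Position 4: 'd' vs 'd' => same
  Position 5: 'b' vs 'd' => differ
  Position 6: 'a' vs 'd' => differ
Total differences (Hamming distance): 5

5


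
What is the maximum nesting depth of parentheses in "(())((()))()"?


Input: "(())((()))()"
Tracking depth:
  Position 0 '(': depth becomes 1
  Position 1 '(': depth becomes 2
  Position 2 ')': depth becomes 1
  Position 3 ')': depth becomes 0
  Position 4 '(': depth becomes 1
  Position 5 '(': depth becomes 2
  Position 6 '(': depth becomes 3
  Position 7 ')': depth becomes 2
  Position 8 ')': depth becomes 1
  Position 9 ')': depth becomes 0
  Position 10 '(': depth becomes 1
  Position 11 ')': depth becomes 0
Maximum depth reached: 3

3


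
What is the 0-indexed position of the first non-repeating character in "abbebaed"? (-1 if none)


Input: abbebaed
Character frequencies:
  'a': 2
  'b': 3
  'd': 1
  'e': 2
Scanning left to right for freq == 1:
  Position 0 ('a'): freq=2, skip
  Position 1 ('b'): freq=3, skip
  Position 2 ('b'): freq=3, skip
  Position 3 ('e'): freq=2, skip
  Position 4 ('b'): freq=3, skip
  Position 5 ('a'): freq=2, skip
  Position 6 ('e'): freq=2, skip
  Position 7 ('d'): unique! => answer = 7

7


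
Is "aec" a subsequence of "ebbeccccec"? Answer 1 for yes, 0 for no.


Check if "aec" is a subsequence of "ebbeccccec"
Greedy scan:
  Position 0 ('e'): no match needed
  Position 1 ('b'): no match needed
  Position 2 ('b'): no match needed
  Position 3 ('e'): no match needed
  Position 4 ('c'): no match needed
  Position 5 ('c'): no match needed
  Position 6 ('c'): no match needed
  Position 7 ('c'): no match needed
  Position 8 ('e'): no match needed
  Position 9 ('c'): no match needed
Only matched 0/3 characters => not a subsequence

0


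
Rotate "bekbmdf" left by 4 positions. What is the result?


Input: "bekbmdf", rotate left by 4
First 4 characters: "bekb"
Remaining characters: "mdf"
Concatenate remaining + first: "mdf" + "bekb" = "mdfbekb"

mdfbekb


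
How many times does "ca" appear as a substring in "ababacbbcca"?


Searching for "ca" in "ababacbbcca"
Scanning each position:
  Position 0: "ab" => no
  Position 1: "ba" => no
  Position 2: "ab" => no
  Position 3: "ba" => no
  Position 4: "ac" => no
  Position 5: "cb" => no
  Position 6: "bb" => no
  Position 7: "bc" => no
  Position 8: "cc" => no
  Position 9: "ca" => MATCH
Total occurrences: 1

1


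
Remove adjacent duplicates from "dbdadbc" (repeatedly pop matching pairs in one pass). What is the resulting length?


Input: dbdadbc
Stack-based adjacent duplicate removal:
  Read 'd': push. Stack: d
  Read 'b': push. Stack: db
  Read 'd': push. Stack: dbd
  Read 'a': push. Stack: dbda
  Read 'd': push. Stack: dbdad
  Read 'b': push. Stack: dbdadb
  Read 'c': push. Stack: dbdadbc
Final stack: "dbdadbc" (length 7)

7


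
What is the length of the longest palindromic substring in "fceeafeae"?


Input: "fceeafeae"
Checking substrings for palindromes:
  [6:9] "eae" (len 3) => palindrome
  [2:4] "ee" (len 2) => palindrome
Longest palindromic substring: "eae" with length 3

3


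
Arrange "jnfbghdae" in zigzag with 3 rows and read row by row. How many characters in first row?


Zigzag "jnfbghdae" into 3 rows:
Placing characters:
  'j' => row 0
  'n' => row 1
  'f' => row 2
  'b' => row 1
  'g' => row 0
  'h' => row 1
  'd' => row 2
  'a' => row 1
  'e' => row 0
Rows:
  Row 0: "jge"
  Row 1: "nbha"
  Row 2: "fd"
First row length: 3

3


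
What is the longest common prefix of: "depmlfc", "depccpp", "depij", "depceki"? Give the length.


Words: depmlfc, depccpp, depij, depceki
  Position 0: all 'd' => match
  Position 1: all 'e' => match
  Position 2: all 'p' => match
  Position 3: ('m', 'c', 'i', 'c') => mismatch, stop
LCP = "dep" (length 3)

3


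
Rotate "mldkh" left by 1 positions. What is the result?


Input: "mldkh", rotate left by 1
First 1 characters: "m"
Remaining characters: "ldkh"
Concatenate remaining + first: "ldkh" + "m" = "ldkhm"

ldkhm


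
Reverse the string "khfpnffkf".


Input: khfpnffkf
Reading characters right to left:
  Position 8: 'f'
  Position 7: 'k'
  Position 6: 'f'
  Position 5: 'f'
  Position 4: 'n'
  Position 3: 'p'
  Position 2: 'f'
  Position 1: 'h'
  Position 0: 'k'
Reversed: fkffnpfhk

fkffnpfhk


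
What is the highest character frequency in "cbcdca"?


Input: cbcdca
Character counts:
  'a': 1
  'b': 1
  'c': 3
  'd': 1
Maximum frequency: 3

3


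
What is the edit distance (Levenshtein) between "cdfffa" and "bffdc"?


Computing edit distance: "cdfffa" -> "bffdc"
DP table:
           b    f    f    d    c
      0    1    2    3    4    5
  c   1    1    2    3    4    4
  d   2    2    2    3    3    4
  f   3    3    2    2    3    4
  f   4    4    3    2    3    4
  f   5    5    4    3    3    4
  a   6    6    5    4    4    4
Edit distance = dp[6][5] = 4

4


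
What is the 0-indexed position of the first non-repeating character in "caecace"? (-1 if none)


Input: caecace
Character frequencies:
  'a': 2
  'c': 3
  'e': 2
Scanning left to right for freq == 1:
  Position 0 ('c'): freq=3, skip
  Position 1 ('a'): freq=2, skip
  Position 2 ('e'): freq=2, skip
  Position 3 ('c'): freq=3, skip
  Position 4 ('a'): freq=2, skip
  Position 5 ('c'): freq=3, skip
  Position 6 ('e'): freq=2, skip
  No unique character found => answer = -1

-1


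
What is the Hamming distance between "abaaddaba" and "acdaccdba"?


Comparing "abaaddaba" and "acdaccdba" position by position:
  Position 0: 'a' vs 'a' => same
  Position 1: 'b' vs 'c' => differ
  Position 2: 'a' vs 'd' => differ
  Position 3: 'a' vs 'a' => same
  Position 4: 'd' vs 'c' => differ
  Position 5: 'd' vs 'c' => differ
  Position 6: 'a' vs 'd' => differ
  Position 7: 'b' vs 'b' => same
  Position 8: 'a' vs 'a' => same
Total differences (Hamming distance): 5

5


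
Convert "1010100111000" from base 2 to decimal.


Input: "1010100111000" in base 2
Positional expansion:
  Digit '1' (value 1) x 2^12 = 4096
  Digit '0' (value 0) x 2^11 = 0
  Digit '1' (value 1) x 2^10 = 1024
  Digit '0' (value 0) x 2^9 = 0
  Digit '1' (value 1) x 2^8 = 256
  Digit '0' (value 0) x 2^7 = 0
  Digit '0' (value 0) x 2^6 = 0
  Digit '1' (value 1) x 2^5 = 32
  Digit '1' (value 1) x 2^4 = 16
  Digit '1' (value 1) x 2^3 = 8
  Digit '0' (value 0) x 2^2 = 0
  Digit '0' (value 0) x 2^1 = 0
  Digit '0' (value 0) x 2^0 = 0
Sum = 5432

5432


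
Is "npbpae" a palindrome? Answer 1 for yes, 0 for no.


Input: npbpae
Reversed: eapbpn
  Compare pos 0 ('n') with pos 5 ('e'): MISMATCH
  Compare pos 1 ('p') with pos 4 ('a'): MISMATCH
  Compare pos 2 ('b') with pos 3 ('p'): MISMATCH
Result: not a palindrome

0


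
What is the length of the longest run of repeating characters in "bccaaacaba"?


Input: "bccaaacaba"
Scanning for longest run:
  Position 1 ('c'): new char, reset run to 1
  Position 2 ('c'): continues run of 'c', length=2
  Position 3 ('a'): new char, reset run to 1
  Position 4 ('a'): continues run of 'a', length=2
  Position 5 ('a'): continues run of 'a', length=3
  Position 6 ('c'): new char, reset run to 1
  Position 7 ('a'): new char, reset run to 1
  Position 8 ('b'): new char, reset run to 1
  Position 9 ('a'): new char, reset run to 1
Longest run: 'a' with length 3

3


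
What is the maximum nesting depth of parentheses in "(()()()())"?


Input: "(()()()())"
Tracking depth:
  Position 0 '(': depth becomes 1
  Position 1 '(': depth becomes 2
  Position 2 ')': depth becomes 1
  Position 3 '(': depth becomes 2
  Position 4 ')': depth becomes 1
  Position 5 '(': depth becomes 2
  Position 6 ')': depth becomes 1
  Position 7 '(': depth becomes 2
  Position 8 ')': depth becomes 1
  Position 9 ')': depth becomes 0
Maximum depth reached: 2

2


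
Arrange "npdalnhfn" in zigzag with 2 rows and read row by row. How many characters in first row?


Zigzag "npdalnhfn" into 2 rows:
Placing characters:
  'n' => row 0
  'p' => row 1
  'd' => row 0
  'a' => row 1
  'l' => row 0
  'n' => row 1
  'h' => row 0
  'f' => row 1
  'n' => row 0
Rows:
  Row 0: "ndlhn"
  Row 1: "panf"
First row length: 5

5


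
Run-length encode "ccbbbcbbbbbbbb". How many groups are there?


Input: ccbbbcbbbbbbbb
Scanning for consecutive runs:
  Group 1: 'c' x 2 (positions 0-1)
  Group 2: 'b' x 3 (positions 2-4)
  Group 3: 'c' x 1 (positions 5-5)
  Group 4: 'b' x 8 (positions 6-13)
Total groups: 4

4


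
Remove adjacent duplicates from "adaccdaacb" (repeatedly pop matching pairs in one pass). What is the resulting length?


Input: adaccdaacb
Stack-based adjacent duplicate removal:
  Read 'a': push. Stack: a
  Read 'd': push. Stack: ad
  Read 'a': push. Stack: ada
  Read 'c': push. Stack: adac
  Read 'c': matches stack top 'c' => pop. Stack: ada
  Read 'd': push. Stack: adad
  Read 'a': push. Stack: adada
  Read 'a': matches stack top 'a' => pop. Stack: adad
  Read 'c': push. Stack: adadc
  Read 'b': push. Stack: adadcb
Final stack: "adadcb" (length 6)

6


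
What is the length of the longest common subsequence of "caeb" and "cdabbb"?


LCS of "caeb" and "cdabbb"
DP table:
           c    d    a    b    b    b
      0    0    0    0    0    0    0
  c   0    1    1    1    1    1    1
  a   0    1    1    2    2    2    2
  e   0    1    1    2    2    2    2
  b   0    1    1    2    3    3    3
LCS length = dp[4][6] = 3

3


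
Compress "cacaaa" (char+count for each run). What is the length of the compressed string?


Input: cacaaa
Runs:
  'c' x 1 => "c1"
  'a' x 1 => "a1"
  'c' x 1 => "c1"
  'a' x 3 => "a3"
Compressed: "c1a1c1a3"
Compressed length: 8

8


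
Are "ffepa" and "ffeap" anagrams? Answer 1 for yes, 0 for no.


Strings: "ffepa", "ffeap"
Sorted first:  aeffp
Sorted second: aeffp
Sorted forms match => anagrams

1


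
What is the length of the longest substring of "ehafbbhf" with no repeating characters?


Input: "ehafbbhf"
Sliding window (track last position of each char):
  Position 0 ('e'): window [0,0] length 1 -- new best
  Position 1 ('h'): window [0,1] length 2 -- new best
  Position 2 ('a'): window [0,2] length 3 -- new best
  Position 3 ('f'): window [0,3] length 4 -- new best
  Position 4 ('b'): window [0,4] length 5 -- new best
  Position 5 ('b'): repeat (last at 4), move window start to 5
  Position 5 ('b'): window [5,5] length 1
  Position 6 ('h'): window [5,6] length 2
  Position 7 ('f'): window [5,7] length 3
Longest substring with no repeats: "ehafb" with length 5

5


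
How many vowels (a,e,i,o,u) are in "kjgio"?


Input: kjgio
Checking each character:
  'k' at position 0: consonant
  'j' at position 1: consonant
  'g' at position 2: consonant
  'i' at position 3: vowel (running total: 1)
  'o' at position 4: vowel (running total: 2)
Total vowels: 2

2


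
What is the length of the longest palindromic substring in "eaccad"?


Input: "eaccad"
Checking substrings for palindromes:
  [1:5] "acca" (len 4) => palindrome
  [2:4] "cc" (len 2) => palindrome
Longest palindromic substring: "acca" with length 4

4


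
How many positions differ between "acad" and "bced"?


Comparing "acad" and "bced" position by position:
  Position 0: 'a' vs 'b' => DIFFER
  Position 1: 'c' vs 'c' => same
  Position 2: 'a' vs 'e' => DIFFER
  Position 3: 'd' vs 'd' => same
Positions that differ: 2

2


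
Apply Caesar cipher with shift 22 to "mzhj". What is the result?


Caesar cipher: shift "mzhj" by 22
  'm' (pos 12) + 22 = pos 8 = 'i'
  'z' (pos 25) + 22 = pos 21 = 'v'
  'h' (pos 7) + 22 = pos 3 = 'd'
  'j' (pos 9) + 22 = pos 5 = 'f'
Result: ivdf

ivdf


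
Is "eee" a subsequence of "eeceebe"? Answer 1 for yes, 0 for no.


Check if "eee" is a subsequence of "eeceebe"
Greedy scan:
  Position 0 ('e'): matches sub[0] = 'e'
  Position 1 ('e'): matches sub[1] = 'e'
  Position 2 ('c'): no match needed
  Position 3 ('e'): matches sub[2] = 'e'
  Position 4 ('e'): no match needed
  Position 5 ('b'): no match needed
  Position 6 ('e'): no match needed
All 3 characters matched => is a subsequence

1


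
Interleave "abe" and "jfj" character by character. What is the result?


Interleaving "abe" and "jfj":
  Position 0: 'a' from first, 'j' from second => "aj"
  Position 1: 'b' from first, 'f' from second => "bf"
  Position 2: 'e' from first, 'j' from second => "ej"
Result: ajbfej

ajbfej


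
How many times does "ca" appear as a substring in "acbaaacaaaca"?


Searching for "ca" in "acbaaacaaaca"
Scanning each position:
  Position 0: "ac" => no
  Position 1: "cb" => no
  Position 2: "ba" => no
  Position 3: "aa" => no
  Position 4: "aa" => no
  Position 5: "ac" => no
  Position 6: "ca" => MATCH
  Position 7: "aa" => no
  Position 8: "aa" => no
  Position 9: "ac" => no
  Position 10: "ca" => MATCH
Total occurrences: 2

2


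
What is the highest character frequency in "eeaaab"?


Input: eeaaab
Character counts:
  'a': 3
  'b': 1
  'e': 2
Maximum frequency: 3

3


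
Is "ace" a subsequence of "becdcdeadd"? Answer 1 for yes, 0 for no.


Check if "ace" is a subsequence of "becdcdeadd"
Greedy scan:
  Position 0 ('b'): no match needed
  Position 1 ('e'): no match needed
  Position 2 ('c'): no match needed
  Position 3 ('d'): no match needed
  Position 4 ('c'): no match needed
  Position 5 ('d'): no match needed
  Position 6 ('e'): no match needed
  Position 7 ('a'): matches sub[0] = 'a'
  Position 8 ('d'): no match needed
  Position 9 ('d'): no match needed
Only matched 1/3 characters => not a subsequence

0


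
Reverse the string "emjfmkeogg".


Input: emjfmkeogg
Reading characters right to left:
  Position 9: 'g'
  Position 8: 'g'
  Position 7: 'o'
  Position 6: 'e'
  Position 5: 'k'
  Position 4: 'm'
  Position 3: 'f'
  Position 2: 'j'
  Position 1: 'm'
  Position 0: 'e'
Reversed: ggoekmfjme

ggoekmfjme


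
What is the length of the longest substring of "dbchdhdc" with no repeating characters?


Input: "dbchdhdc"
Sliding window (track last position of each char):
  Position 0 ('d'): window [0,0] length 1 -- new best
  Position 1 ('b'): window [0,1] length 2 -- new best
  Position 2 ('c'): window [0,2] length 3 -- new best
  Position 3 ('h'): window [0,3] length 4 -- new best
  Position 4 ('d'): repeat (last at 0), move window start to 1
  Position 4 ('d'): window [1,4] length 4
  Position 5 ('h'): repeat (last at 3), move window start to 4
  Position 5 ('h'): window [4,5] length 2
  Position 6 ('d'): repeat (last at 4), move window start to 5
  Position 6 ('d'): window [5,6] length 2
  Position 7 ('c'): window [5,7] length 3
Longest substring with no repeats: "dbch" with length 4

4


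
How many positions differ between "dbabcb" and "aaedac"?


Comparing "dbabcb" and "aaedac" position by position:
  Position 0: 'd' vs 'a' => DIFFER
  Position 1: 'b' vs 'a' => DIFFER
  Position 2: 'a' vs 'e' => DIFFER
  Position 3: 'b' vs 'd' => DIFFER
  Position 4: 'c' vs 'a' => DIFFER
  Position 5: 'b' vs 'c' => DIFFER
Positions that differ: 6

6


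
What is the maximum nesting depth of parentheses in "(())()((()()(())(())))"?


Input: "(())()((()()(())(())))"
Tracking depth:
  Position 0 '(': depth becomes 1
  Position 1 '(': depth becomes 2
  Position 2 ')': depth becomes 1
  Position 3 ')': depth becomes 0
  Position 4 '(': depth becomes 1
  Position 5 ')': depth becomes 0
  Position 6 '(': depth becomes 1
  Position 7 '(': depth becomes 2
  Position 8 '(': depth becomes 3
  Position 9 ')': depth becomes 2
  Position 10 '(': depth becomes 3
  Position 11 ')': depth becomes 2
  Position 12 '(': depth becomes 3
  Position 13 '(': depth becomes 4
  Position 14 ')': depth becomes 3
  Position 15 ')': depth becomes 2
  Position 16 '(': depth becomes 3
  Position 17 '(': depth becomes 4
  Position 18 ')': depth becomes 3
  Position 19 ')': depth becomes 2
  Position 20 ')': depth becomes 1
  Position 21 ')': depth becomes 0
Maximum depth reached: 4

4


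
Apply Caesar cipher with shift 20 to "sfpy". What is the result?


Caesar cipher: shift "sfpy" by 20
  's' (pos 18) + 20 = pos 12 = 'm'
  'f' (pos 5) + 20 = pos 25 = 'z'
  'p' (pos 15) + 20 = pos 9 = 'j'
  'y' (pos 24) + 20 = pos 18 = 's'
Result: mzjs

mzjs


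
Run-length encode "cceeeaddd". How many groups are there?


Input: cceeeaddd
Scanning for consecutive runs:
  Group 1: 'c' x 2 (positions 0-1)
  Group 2: 'e' x 3 (positions 2-4)
  Group 3: 'a' x 1 (positions 5-5)
  Group 4: 'd' x 3 (positions 6-8)
Total groups: 4

4


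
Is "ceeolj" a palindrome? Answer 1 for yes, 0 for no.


Input: ceeolj
Reversed: jloeec
  Compare pos 0 ('c') with pos 5 ('j'): MISMATCH
  Compare pos 1 ('e') with pos 4 ('l'): MISMATCH
  Compare pos 2 ('e') with pos 3 ('o'): MISMATCH
Result: not a palindrome

0


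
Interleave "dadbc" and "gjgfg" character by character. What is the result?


Interleaving "dadbc" and "gjgfg":
  Position 0: 'd' from first, 'g' from second => "dg"
  Position 1: 'a' from first, 'j' from second => "aj"
  Position 2: 'd' from first, 'g' from second => "dg"
  Position 3: 'b' from first, 'f' from second => "bf"
  Position 4: 'c' from first, 'g' from second => "cg"
Result: dgajdgbfcg

dgajdgbfcg


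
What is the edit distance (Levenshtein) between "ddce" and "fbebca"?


Computing edit distance: "ddce" -> "fbebca"
DP table:
           f    b    e    b    c    a
      0    1    2    3    4    5    6
  d   1    1    2    3    4    5    6
  d   2    2    2    3    4    5    6
  c   3    3    3    3    4    4    5
  e   4    4    4    3    4    5    5
Edit distance = dp[4][6] = 5

5


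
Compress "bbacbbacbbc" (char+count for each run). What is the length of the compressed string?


Input: bbacbbacbbc
Runs:
  'b' x 2 => "b2"
  'a' x 1 => "a1"
  'c' x 1 => "c1"
  'b' x 2 => "b2"
  'a' x 1 => "a1"
  'c' x 1 => "c1"
  'b' x 2 => "b2"
  'c' x 1 => "c1"
Compressed: "b2a1c1b2a1c1b2c1"
Compressed length: 16

16


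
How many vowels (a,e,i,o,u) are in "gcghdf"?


Input: gcghdf
Checking each character:
  'g' at position 0: consonant
  'c' at position 1: consonant
  'g' at position 2: consonant
  'h' at position 3: consonant
  'd' at position 4: consonant
  'f' at position 5: consonant
Total vowels: 0

0


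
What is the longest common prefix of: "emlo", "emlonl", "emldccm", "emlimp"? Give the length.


Words: emlo, emlonl, emldccm, emlimp
  Position 0: all 'e' => match
  Position 1: all 'm' => match
  Position 2: all 'l' => match
  Position 3: ('o', 'o', 'd', 'i') => mismatch, stop
LCP = "eml" (length 3)

3


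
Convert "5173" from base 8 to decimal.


Input: "5173" in base 8
Positional expansion:
  Digit '5' (value 5) x 8^3 = 2560
  Digit '1' (value 1) x 8^2 = 64
  Digit '7' (value 7) x 8^1 = 56
  Digit '3' (value 3) x 8^0 = 3
Sum = 2683

2683


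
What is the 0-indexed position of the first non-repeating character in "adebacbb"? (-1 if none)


Input: adebacbb
Character frequencies:
  'a': 2
  'b': 3
  'c': 1
  'd': 1
  'e': 1
Scanning left to right for freq == 1:
  Position 0 ('a'): freq=2, skip
  Position 1 ('d'): unique! => answer = 1

1


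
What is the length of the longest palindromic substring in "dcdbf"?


Input: "dcdbf"
Checking substrings for palindromes:
  [0:3] "dcd" (len 3) => palindrome
Longest palindromic substring: "dcd" with length 3

3


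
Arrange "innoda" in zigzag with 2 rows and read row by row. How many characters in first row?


Zigzag "innoda" into 2 rows:
Placing characters:
  'i' => row 0
  'n' => row 1
  'n' => row 0
  'o' => row 1
  'd' => row 0
  'a' => row 1
Rows:
  Row 0: "ind"
  Row 1: "noa"
First row length: 3

3


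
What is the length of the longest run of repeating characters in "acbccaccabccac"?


Input: "acbccaccabccac"
Scanning for longest run:
  Position 1 ('c'): new char, reset run to 1
  Position 2 ('b'): new char, reset run to 1
  Position 3 ('c'): new char, reset run to 1
  Position 4 ('c'): continues run of 'c', length=2
  Position 5 ('a'): new char, reset run to 1
  Position 6 ('c'): new char, reset run to 1
  Position 7 ('c'): continues run of 'c', length=2
  Position 8 ('a'): new char, reset run to 1
  Position 9 ('b'): new char, reset run to 1
  Position 10 ('c'): new char, reset run to 1
  Position 11 ('c'): continues run of 'c', length=2
  Position 12 ('a'): new char, reset run to 1
  Position 13 ('c'): new char, reset run to 1
Longest run: 'c' with length 2

2


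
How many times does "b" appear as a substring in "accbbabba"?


Searching for "b" in "accbbabba"
Scanning each position:
  Position 0: "a" => no
  Position 1: "c" => no
  Position 2: "c" => no
  Position 3: "b" => MATCH
  Position 4: "b" => MATCH
  Position 5: "a" => no
  Position 6: "b" => MATCH
  Position 7: "b" => MATCH
  Position 8: "a" => no
Total occurrences: 4

4


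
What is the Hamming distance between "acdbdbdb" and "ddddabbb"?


Comparing "acdbdbdb" and "ddddabbb" position by position:
  Position 0: 'a' vs 'd' => differ
  Position 1: 'c' vs 'd' => differ
  Position 2: 'd' vs 'd' => same
  Position 3: 'b' vs 'd' => differ
  Position 4: 'd' vs 'a' => differ
  Position 5: 'b' vs 'b' => same
  Position 6: 'd' vs 'b' => differ
  Position 7: 'b' vs 'b' => same
Total differences (Hamming distance): 5

5


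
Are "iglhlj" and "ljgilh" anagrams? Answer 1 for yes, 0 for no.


Strings: "iglhlj", "ljgilh"
Sorted first:  ghijll
Sorted second: ghijll
Sorted forms match => anagrams

1


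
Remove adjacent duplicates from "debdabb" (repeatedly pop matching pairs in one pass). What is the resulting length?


Input: debdabb
Stack-based adjacent duplicate removal:
  Read 'd': push. Stack: d
  Read 'e': push. Stack: de
  Read 'b': push. Stack: deb
  Read 'd': push. Stack: debd
  Read 'a': push. Stack: debda
  Read 'b': push. Stack: debdab
  Read 'b': matches stack top 'b' => pop. Stack: debda
Final stack: "debda" (length 5)

5


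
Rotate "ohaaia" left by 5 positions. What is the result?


Input: "ohaaia", rotate left by 5
First 5 characters: "ohaai"
Remaining characters: "a"
Concatenate remaining + first: "a" + "ohaai" = "aohaai"

aohaai


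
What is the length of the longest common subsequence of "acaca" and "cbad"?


LCS of "acaca" and "cbad"
DP table:
           c    b    a    d
      0    0    0    0    0
  a   0    0    0    1    1
  c   0    1    1    1    1
  a   0    1    1    2    2
  c   0    1    1    2    2
  a   0    1    1    2    2
LCS length = dp[5][4] = 2

2


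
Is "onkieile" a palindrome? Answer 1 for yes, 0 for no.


Input: onkieile
Reversed: elieikno
  Compare pos 0 ('o') with pos 7 ('e'): MISMATCH
  Compare pos 1 ('n') with pos 6 ('l'): MISMATCH
  Compare pos 2 ('k') with pos 5 ('i'): MISMATCH
  Compare pos 3 ('i') with pos 4 ('e'): MISMATCH
Result: not a palindrome

0


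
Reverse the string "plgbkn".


Input: plgbkn
Reading characters right to left:
  Position 5: 'n'
  Position 4: 'k'
  Position 3: 'b'
  Position 2: 'g'
  Position 1: 'l'
  Position 0: 'p'
Reversed: nkbglp

nkbglp


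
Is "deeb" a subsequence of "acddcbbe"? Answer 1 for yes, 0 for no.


Check if "deeb" is a subsequence of "acddcbbe"
Greedy scan:
  Position 0 ('a'): no match needed
  Position 1 ('c'): no match needed
  Position 2 ('d'): matches sub[0] = 'd'
  Position 3 ('d'): no match needed
  Position 4 ('c'): no match needed
  Position 5 ('b'): no match needed
  Position 6 ('b'): no match needed
  Position 7 ('e'): matches sub[1] = 'e'
Only matched 2/4 characters => not a subsequence

0


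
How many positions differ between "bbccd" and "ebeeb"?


Comparing "bbccd" and "ebeeb" position by position:
  Position 0: 'b' vs 'e' => DIFFER
  Position 1: 'b' vs 'b' => same
  Position 2: 'c' vs 'e' => DIFFER
  Position 3: 'c' vs 'e' => DIFFER
  Position 4: 'd' vs 'b' => DIFFER
Positions that differ: 4

4


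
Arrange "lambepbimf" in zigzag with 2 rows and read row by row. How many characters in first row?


Zigzag "lambepbimf" into 2 rows:
Placing characters:
  'l' => row 0
  'a' => row 1
  'm' => row 0
  'b' => row 1
  'e' => row 0
  'p' => row 1
  'b' => row 0
  'i' => row 1
  'm' => row 0
  'f' => row 1
Rows:
  Row 0: "lmebm"
  Row 1: "abpif"
First row length: 5

5


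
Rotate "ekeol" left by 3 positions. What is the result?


Input: "ekeol", rotate left by 3
First 3 characters: "eke"
Remaining characters: "ol"
Concatenate remaining + first: "ol" + "eke" = "oleke"

oleke


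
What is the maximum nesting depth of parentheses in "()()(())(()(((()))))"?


Input: "()()(())(()(((()))))"
Tracking depth:
  Position 0 '(': depth becomes 1
  Position 1 ')': depth becomes 0
  Position 2 '(': depth becomes 1
  Position 3 ')': depth becomes 0
  Position 4 '(': depth becomes 1
  Position 5 '(': depth becomes 2
  Position 6 ')': depth becomes 1
  Position 7 ')': depth becomes 0
  Position 8 '(': depth becomes 1
  Position 9 '(': depth becomes 2
  Position 10 ')': depth becomes 1
  Position 11 '(': depth becomes 2
  Position 12 '(': depth becomes 3
  Position 13 '(': depth becomes 4
  Position 14 '(': depth becomes 5
  Position 15 ')': depth becomes 4
  Position 16 ')': depth becomes 3
  Position 17 ')': depth becomes 2
  Position 18 ')': depth becomes 1
  Position 19 ')': depth becomes 0
Maximum depth reached: 5

5


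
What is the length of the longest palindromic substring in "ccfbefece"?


Input: "ccfbefece"
Checking substrings for palindromes:
  [4:7] "efe" (len 3) => palindrome
  [6:9] "ece" (len 3) => palindrome
  [0:2] "cc" (len 2) => palindrome
Longest palindromic substring: "efe" with length 3

3


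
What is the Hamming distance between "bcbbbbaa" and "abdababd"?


Comparing "bcbbbbaa" and "abdababd" position by position:
  Position 0: 'b' vs 'a' => differ
  Position 1: 'c' vs 'b' => differ
  Position 2: 'b' vs 'd' => differ
  Position 3: 'b' vs 'a' => differ
  Position 4: 'b' vs 'b' => same
  Position 5: 'b' vs 'a' => differ
  Position 6: 'a' vs 'b' => differ
  Position 7: 'a' vs 'd' => differ
Total differences (Hamming distance): 7

7


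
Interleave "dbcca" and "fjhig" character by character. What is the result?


Interleaving "dbcca" and "fjhig":
  Position 0: 'd' from first, 'f' from second => "df"
  Position 1: 'b' from first, 'j' from second => "bj"
  Position 2: 'c' from first, 'h' from second => "ch"
  Position 3: 'c' from first, 'i' from second => "ci"
  Position 4: 'a' from first, 'g' from second => "ag"
Result: dfbjchciag

dfbjchciag


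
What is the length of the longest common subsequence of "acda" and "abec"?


LCS of "acda" and "abec"
DP table:
           a    b    e    c
      0    0    0    0    0
  a   0    1    1    1    1
  c   0    1    1    1    2
  d   0    1    1    1    2
  a   0    1    1    1    2
LCS length = dp[4][4] = 2

2


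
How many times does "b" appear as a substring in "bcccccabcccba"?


Searching for "b" in "bcccccabcccba"
Scanning each position:
  Position 0: "b" => MATCH
  Position 1: "c" => no
  Position 2: "c" => no
  Position 3: "c" => no
  Position 4: "c" => no
  Position 5: "c" => no
  Position 6: "a" => no
  Position 7: "b" => MATCH
  Position 8: "c" => no
  Position 9: "c" => no
  Position 10: "c" => no
  Position 11: "b" => MATCH
  Position 12: "a" => no
Total occurrences: 3

3


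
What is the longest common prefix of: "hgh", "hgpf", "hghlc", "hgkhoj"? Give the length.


Words: hgh, hgpf, hghlc, hgkhoj
  Position 0: all 'h' => match
  Position 1: all 'g' => match
  Position 2: ('h', 'p', 'h', 'k') => mismatch, stop
LCP = "hg" (length 2)

2
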